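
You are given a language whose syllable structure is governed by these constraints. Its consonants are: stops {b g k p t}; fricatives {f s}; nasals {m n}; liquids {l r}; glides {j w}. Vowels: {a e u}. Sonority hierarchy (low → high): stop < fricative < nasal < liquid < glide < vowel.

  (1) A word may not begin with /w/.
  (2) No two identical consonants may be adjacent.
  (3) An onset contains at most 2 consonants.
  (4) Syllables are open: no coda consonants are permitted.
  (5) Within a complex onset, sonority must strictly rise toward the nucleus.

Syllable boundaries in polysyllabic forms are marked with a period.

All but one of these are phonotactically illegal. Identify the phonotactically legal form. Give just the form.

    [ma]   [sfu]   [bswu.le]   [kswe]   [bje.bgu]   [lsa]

[ma]

[ma] — σ1 onset /m/, coda /∅/ ok → phonotactically legal
[sfu] — violates constraint 5: syllable 1 onset /sf/: /s/ (fricative, 2) → /f/ (fricative, 2) does not rise → phonotactically illegal
[bswu.le] — violates constraint 3: syllable 1 onset /bsw/ has 3 consonants (> 2) → phonotactically illegal
[kswe] — violates constraint 3: syllable 1 onset /ksw/ has 3 consonants (> 2) → phonotactically illegal
[bje.bgu] — violates constraint 5: syllable 2 onset /bg/: /b/ (stop, 1) → /g/ (stop, 1) does not rise → phonotactically illegal
[lsa] — violates constraint 5: syllable 1 onset /ls/: /l/ (liquid, 4) → /s/ (fricative, 2) does not rise → phonotactically illegal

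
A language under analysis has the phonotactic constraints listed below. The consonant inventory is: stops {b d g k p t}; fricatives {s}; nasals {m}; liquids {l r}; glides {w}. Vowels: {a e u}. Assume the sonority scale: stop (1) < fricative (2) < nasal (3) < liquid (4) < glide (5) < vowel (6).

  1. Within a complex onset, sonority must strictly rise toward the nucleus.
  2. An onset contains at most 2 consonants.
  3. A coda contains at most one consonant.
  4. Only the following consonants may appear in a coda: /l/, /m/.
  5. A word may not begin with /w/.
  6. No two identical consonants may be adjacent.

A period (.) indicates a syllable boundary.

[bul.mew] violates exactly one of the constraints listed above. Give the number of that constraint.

[bul.mew]: syllable 2 coda contains /w/, which is not a licensed coda consonant.
This is a violation of constraint 4: "Only the following consonants may appear in a coda: /l/, /m/."
The remaining constraints (1, 2, 3, 5, 6) are satisfied.

4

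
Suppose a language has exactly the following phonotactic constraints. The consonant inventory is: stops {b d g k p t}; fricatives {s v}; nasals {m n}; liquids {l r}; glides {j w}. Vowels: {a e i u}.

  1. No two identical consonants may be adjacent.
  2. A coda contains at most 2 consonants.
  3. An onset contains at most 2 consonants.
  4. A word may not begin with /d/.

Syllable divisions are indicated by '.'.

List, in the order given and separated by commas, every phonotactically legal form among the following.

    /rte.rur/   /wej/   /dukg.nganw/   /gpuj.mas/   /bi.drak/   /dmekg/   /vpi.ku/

/rte.rur/ — σ1 onset /rt/ (2C), coda /∅/ ok; σ2 onset /r/, coda /r/ ok → phonotactically legal
/wej/ — σ1 onset /w/, coda /j/ ok → phonotactically legal
/dukg.nganw/ — violates constraint 4: word begins with /d/ → phonotactically illegal
/gpuj.mas/ — σ1 onset /gp/ (2C), coda /j/ ok; σ2 onset /m/, coda /s/ ok → phonotactically legal
/bi.drak/ — σ1 onset /b/, coda /∅/ ok; σ2 onset /dr/ (2C), coda /k/ ok → phonotactically legal
/dmekg/ — violates constraint 4: word begins with /d/ → phonotactically illegal
/vpi.ku/ — σ1 onset /vp/ (2C), coda /∅/ ok; σ2 onset /k/, coda /∅/ ok → phonotactically legal

/rte.rur/, /wej/, /gpuj.mas/, /bi.drak/, /vpi.ku/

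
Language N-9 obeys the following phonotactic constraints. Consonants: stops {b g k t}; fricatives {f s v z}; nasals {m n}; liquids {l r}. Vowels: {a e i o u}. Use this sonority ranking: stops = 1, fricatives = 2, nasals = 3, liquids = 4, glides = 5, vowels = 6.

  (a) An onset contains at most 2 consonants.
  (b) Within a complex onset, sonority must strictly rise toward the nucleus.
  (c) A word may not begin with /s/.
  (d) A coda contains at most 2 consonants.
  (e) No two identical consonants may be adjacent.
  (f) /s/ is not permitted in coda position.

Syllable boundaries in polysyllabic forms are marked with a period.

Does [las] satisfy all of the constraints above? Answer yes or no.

[las] — violates constraint (f): syllable 1 coda contains /s/ → not permitted

no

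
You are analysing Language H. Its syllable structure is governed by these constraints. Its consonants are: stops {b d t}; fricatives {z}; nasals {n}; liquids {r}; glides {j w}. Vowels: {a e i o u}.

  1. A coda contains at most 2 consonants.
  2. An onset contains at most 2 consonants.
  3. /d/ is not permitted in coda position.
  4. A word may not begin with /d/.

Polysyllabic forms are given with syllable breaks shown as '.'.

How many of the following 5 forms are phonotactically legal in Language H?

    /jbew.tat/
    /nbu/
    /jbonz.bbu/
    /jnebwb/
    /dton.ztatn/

/jbew.tat/ — σ1 onset /jb/ (2C), coda /w/ ok; σ2 onset /t/, coda /t/ ok → phonotactically legal
/nbu/ — σ1 onset /nb/ (2C), coda /∅/ ok → phonotactically legal
/jbonz.bbu/ — σ1 onset /jb/ (2C), coda /nz/ (2C) ok; σ2 onset /bb/ (2C), coda /∅/ ok → phonotactically legal
/jnebwb/ — violates constraint 1: syllable 1 coda /bwb/ has 3 consonants (> 2) → phonotactically illegal
/dton.ztatn/ — violates constraint 4: word begins with /d/ → phonotactically illegal
Phonotactically legal: /jbew.tat/, /nbu/, /jbonz.bbu/ → 3.

3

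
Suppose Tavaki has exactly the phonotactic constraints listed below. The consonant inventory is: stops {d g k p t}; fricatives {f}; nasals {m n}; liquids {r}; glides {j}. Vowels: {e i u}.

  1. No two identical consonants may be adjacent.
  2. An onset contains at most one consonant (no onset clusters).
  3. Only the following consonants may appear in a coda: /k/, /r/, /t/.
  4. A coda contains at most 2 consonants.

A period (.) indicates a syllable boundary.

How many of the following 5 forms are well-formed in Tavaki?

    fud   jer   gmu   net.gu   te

fud — violates constraint 3: syllable 1 coda contains /d/, which is not a licensed coda consonant → ill-formed
jer — σ1 onset /j/, coda /r/ ok → well-formed
gmu — violates constraint 2: syllable 1 onset /gm/ has 2 consonants (> 1) → ill-formed
net.gu — σ1 onset /n/, coda /t/ ok; σ2 onset /g/, coda /∅/ ok → well-formed
te — σ1 onset /t/, coda /∅/ ok → well-formed
Well-formed: jer, net.gu, te → 3.

3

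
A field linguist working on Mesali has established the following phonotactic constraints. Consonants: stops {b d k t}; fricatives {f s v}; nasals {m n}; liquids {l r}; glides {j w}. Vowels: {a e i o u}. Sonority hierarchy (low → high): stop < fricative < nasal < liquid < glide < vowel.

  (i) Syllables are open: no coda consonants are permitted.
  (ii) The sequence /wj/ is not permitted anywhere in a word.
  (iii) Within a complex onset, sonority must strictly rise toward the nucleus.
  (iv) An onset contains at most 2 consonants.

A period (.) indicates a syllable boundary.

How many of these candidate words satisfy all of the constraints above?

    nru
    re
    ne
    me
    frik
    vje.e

5

nru — σ1 onset /nr/ (3→4 rises), coda /∅/ ok → licit
re — σ1 onset /r/, coda /∅/ ok → licit
ne — σ1 onset /n/, coda /∅/ ok → licit
me — σ1 onset /m/, coda /∅/ ok → licit
frik — violates constraint (i): syllable 1 coda /k/ has 1 consonant (> 0) → illicit
vje.e — σ1 onset /vj/ (2→5 rises), coda /∅/ ok; σ2 onset /∅/, coda /∅/ ok → licit
Licit: nru, re, ne, me, vje.e → 5.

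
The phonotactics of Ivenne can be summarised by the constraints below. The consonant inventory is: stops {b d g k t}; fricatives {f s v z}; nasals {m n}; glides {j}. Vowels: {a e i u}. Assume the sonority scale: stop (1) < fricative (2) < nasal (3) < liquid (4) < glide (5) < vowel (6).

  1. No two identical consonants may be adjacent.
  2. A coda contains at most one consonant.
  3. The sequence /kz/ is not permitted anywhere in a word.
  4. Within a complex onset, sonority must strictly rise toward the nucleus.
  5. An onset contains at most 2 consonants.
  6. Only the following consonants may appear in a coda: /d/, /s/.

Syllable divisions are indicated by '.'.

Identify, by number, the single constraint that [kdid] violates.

[kdid]: syllable 1 onset /kd/: /k/ (stop, 1) → /d/ (stop, 1) does not rise.
This is a violation of constraint 4: "Within a complex onset, sonority must strictly rise toward the nucleus."
The remaining constraints (1, 2, 3, 5, 6) are satisfied.

4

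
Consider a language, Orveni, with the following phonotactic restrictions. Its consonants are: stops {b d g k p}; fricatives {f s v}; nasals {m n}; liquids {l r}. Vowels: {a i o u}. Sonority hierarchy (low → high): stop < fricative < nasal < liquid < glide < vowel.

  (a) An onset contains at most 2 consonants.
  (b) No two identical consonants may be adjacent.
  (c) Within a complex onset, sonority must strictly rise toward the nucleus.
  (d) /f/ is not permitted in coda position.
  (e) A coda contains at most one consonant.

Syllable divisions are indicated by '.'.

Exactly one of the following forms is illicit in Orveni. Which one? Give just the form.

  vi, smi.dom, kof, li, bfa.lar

vi — σ1 onset /v/, coda /∅/ ok → licit
smi.dom — σ1 onset /sm/ (2→3 rises), coda /∅/ ok; σ2 onset /d/, coda /m/ ok → licit
kof — violates constraint (d): syllable 1 coda contains /f/ → illicit
li — σ1 onset /l/, coda /∅/ ok → licit
bfa.lar — σ1 onset /bf/ (1→2 rises), coda /∅/ ok; σ2 onset /l/, coda /r/ ok → licit

kof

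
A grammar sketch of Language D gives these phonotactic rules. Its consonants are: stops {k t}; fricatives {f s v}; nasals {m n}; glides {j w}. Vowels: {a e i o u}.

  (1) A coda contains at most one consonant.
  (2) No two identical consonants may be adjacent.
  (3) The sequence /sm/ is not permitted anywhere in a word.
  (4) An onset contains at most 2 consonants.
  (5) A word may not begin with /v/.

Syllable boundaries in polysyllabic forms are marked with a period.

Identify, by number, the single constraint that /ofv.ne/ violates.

1

/ofv.ne/: syllable 1 coda /fv/ has 2 consonants (> 1).
This is a violation of constraint 1: "A coda contains at most one consonant."
The remaining constraints (2, 3, 4, 5) are satisfied.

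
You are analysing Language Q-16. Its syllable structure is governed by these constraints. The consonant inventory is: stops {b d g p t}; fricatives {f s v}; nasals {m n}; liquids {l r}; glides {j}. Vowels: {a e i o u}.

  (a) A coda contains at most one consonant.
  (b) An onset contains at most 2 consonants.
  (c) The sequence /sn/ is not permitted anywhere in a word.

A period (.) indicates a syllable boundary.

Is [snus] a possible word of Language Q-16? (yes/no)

[snus] — violates constraint (c): contains banned sequence /sn/ → phonotactically illegal

no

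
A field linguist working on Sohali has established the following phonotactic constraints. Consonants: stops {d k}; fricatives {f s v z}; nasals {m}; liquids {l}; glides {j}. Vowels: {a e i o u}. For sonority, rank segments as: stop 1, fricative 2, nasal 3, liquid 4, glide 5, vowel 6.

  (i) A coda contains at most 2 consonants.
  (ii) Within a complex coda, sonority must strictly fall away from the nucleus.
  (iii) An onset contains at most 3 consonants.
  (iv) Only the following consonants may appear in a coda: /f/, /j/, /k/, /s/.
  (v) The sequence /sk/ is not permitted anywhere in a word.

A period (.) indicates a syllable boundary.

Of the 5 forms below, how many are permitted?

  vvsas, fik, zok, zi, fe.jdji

vvsas — σ1 onset /vvs/ (3C), coda /s/ ok → permitted
fik — σ1 onset /f/, coda /k/ ok → permitted
zok — σ1 onset /z/, coda /k/ ok → permitted
zi — σ1 onset /z/, coda /∅/ ok → permitted
fe.jdji — σ1 onset /f/, coda /∅/ ok; σ2 onset /jdj/ (3C), coda /∅/ ok → permitted
Permitted: vvsas, fik, zok, zi, fe.jdji → 5.

5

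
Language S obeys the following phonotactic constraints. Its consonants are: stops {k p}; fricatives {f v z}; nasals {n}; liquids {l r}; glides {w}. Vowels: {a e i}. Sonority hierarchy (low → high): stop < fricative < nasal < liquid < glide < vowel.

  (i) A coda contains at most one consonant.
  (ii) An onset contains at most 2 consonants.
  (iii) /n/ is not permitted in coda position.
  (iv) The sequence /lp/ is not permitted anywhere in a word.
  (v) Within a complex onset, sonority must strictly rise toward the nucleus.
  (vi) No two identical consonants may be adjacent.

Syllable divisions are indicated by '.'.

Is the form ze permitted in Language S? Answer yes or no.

yes

ze — σ1 onset /z/, coda /∅/ ok → permitted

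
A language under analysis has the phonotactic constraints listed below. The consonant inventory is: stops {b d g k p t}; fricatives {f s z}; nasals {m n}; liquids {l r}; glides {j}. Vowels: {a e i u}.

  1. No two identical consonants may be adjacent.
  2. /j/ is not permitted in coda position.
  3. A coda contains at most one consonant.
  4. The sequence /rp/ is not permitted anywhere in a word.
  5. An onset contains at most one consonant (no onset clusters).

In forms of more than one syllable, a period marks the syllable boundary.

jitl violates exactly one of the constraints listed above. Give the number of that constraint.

jitl: syllable 1 coda /tl/ has 2 consonants (> 1).
This is a violation of constraint 3: "A coda contains at most one consonant."
The remaining constraints (1, 2, 4, 5) are satisfied.

3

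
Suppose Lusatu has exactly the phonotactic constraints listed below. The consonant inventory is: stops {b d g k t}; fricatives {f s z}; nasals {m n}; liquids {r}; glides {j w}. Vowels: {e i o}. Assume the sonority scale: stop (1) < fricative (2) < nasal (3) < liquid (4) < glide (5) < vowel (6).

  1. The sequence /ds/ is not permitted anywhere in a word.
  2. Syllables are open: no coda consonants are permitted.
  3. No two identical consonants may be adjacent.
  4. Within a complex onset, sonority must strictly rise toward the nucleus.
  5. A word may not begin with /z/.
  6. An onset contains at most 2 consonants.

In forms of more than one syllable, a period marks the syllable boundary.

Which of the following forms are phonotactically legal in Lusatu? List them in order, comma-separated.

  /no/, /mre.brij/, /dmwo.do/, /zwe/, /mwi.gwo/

/no/ — σ1 onset /n/, coda /∅/ ok → phonotactically legal
/mre.brij/ — violates constraint 2: syllable 2 coda /j/ has 1 consonant (> 0) → phonotactically illegal
/dmwo.do/ — violates constraint 6: syllable 1 onset /dmw/ has 3 consonants (> 2) → phonotactically illegal
/zwe/ — violates constraint 5: word begins with /z/ → phonotactically illegal
/mwi.gwo/ — σ1 onset /mw/ (3→5 rises), coda /∅/ ok; σ2 onset /gw/ (1→5 rises), coda /∅/ ok → phonotactically legal

/no/, /mwi.gwo/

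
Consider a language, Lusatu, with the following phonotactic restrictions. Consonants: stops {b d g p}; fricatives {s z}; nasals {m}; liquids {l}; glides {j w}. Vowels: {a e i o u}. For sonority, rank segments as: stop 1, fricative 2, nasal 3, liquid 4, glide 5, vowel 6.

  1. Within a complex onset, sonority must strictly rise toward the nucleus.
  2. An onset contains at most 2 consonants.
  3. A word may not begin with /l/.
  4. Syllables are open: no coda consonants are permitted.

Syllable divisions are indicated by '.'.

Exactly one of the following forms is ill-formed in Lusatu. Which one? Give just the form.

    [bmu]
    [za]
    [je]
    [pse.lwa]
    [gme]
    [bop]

[bop]

[bmu] — σ1 onset /bm/ (1→3 rises), coda /∅/ ok → well-formed
[za] — σ1 onset /z/, coda /∅/ ok → well-formed
[je] — σ1 onset /j/, coda /∅/ ok → well-formed
[pse.lwa] — σ1 onset /ps/ (1→2 rises), coda /∅/ ok; σ2 onset /lw/ (4→5 rises), coda /∅/ ok → well-formed
[gme] — σ1 onset /gm/ (1→3 rises), coda /∅/ ok → well-formed
[bop] — violates constraint 4: syllable 1 coda /p/ has 1 consonant (> 0) → ill-formed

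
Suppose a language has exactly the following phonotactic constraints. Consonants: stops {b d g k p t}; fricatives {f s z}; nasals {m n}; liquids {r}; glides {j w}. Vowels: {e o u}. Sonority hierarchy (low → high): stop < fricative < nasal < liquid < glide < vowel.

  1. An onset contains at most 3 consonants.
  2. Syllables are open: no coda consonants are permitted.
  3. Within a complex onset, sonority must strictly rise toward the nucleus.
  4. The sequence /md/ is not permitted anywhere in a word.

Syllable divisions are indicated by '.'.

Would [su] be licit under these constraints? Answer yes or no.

yes

[su] — σ1 onset /s/, coda /∅/ ok → licit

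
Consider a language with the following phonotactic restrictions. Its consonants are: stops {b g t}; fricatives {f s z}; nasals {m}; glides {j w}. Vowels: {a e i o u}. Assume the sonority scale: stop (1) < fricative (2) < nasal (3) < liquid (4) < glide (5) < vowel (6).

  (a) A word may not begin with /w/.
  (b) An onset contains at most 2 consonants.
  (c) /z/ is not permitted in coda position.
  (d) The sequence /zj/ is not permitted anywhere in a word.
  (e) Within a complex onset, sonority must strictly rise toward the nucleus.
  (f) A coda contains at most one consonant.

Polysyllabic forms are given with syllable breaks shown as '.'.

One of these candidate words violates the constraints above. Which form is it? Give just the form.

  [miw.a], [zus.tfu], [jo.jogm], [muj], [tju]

[miw.a] — σ1 onset /m/, coda /w/ ok; σ2 onset /∅/, coda /∅/ ok → well-formed
[zus.tfu] — σ1 onset /z/, coda /s/ ok; σ2 onset /tf/ (1→2 rises), coda /∅/ ok → well-formed
[jo.jogm] — violates constraint (f): syllable 2 coda /gm/ has 2 consonants (> 1) → ill-formed
[muj] — σ1 onset /m/, coda /j/ ok → well-formed
[tju] — σ1 onset /tj/ (1→5 rises), coda /∅/ ok → well-formed

[jo.jogm]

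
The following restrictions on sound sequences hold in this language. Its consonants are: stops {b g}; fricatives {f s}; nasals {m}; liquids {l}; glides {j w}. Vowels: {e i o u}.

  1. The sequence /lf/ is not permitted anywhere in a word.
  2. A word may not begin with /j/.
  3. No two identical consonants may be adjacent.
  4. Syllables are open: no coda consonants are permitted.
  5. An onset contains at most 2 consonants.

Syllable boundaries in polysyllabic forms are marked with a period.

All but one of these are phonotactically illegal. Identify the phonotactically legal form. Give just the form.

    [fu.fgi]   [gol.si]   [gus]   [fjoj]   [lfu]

[fu.fgi]

[fu.fgi] — σ1 onset /f/, coda /∅/ ok; σ2 onset /fg/ (2C), coda /∅/ ok → phonotactically legal
[gol.si] — violates constraint 4: syllable 1 coda /l/ has 1 consonant (> 0) → phonotactically illegal
[gus] — violates constraint 4: syllable 1 coda /s/ has 1 consonant (> 0) → phonotactically illegal
[fjoj] — violates constraint 4: syllable 1 coda /j/ has 1 consonant (> 0) → phonotactically illegal
[lfu] — violates constraint 1: contains banned sequence /lf/ → phonotactically illegal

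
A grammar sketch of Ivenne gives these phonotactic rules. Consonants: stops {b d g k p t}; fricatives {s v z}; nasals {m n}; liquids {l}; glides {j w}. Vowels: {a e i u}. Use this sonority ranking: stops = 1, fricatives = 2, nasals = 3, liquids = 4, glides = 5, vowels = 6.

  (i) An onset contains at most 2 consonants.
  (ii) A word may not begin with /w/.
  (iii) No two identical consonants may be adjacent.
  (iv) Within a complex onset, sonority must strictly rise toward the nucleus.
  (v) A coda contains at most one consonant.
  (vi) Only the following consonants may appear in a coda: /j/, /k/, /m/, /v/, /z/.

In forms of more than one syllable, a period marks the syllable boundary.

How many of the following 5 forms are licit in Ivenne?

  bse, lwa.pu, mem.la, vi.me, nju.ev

bse — σ1 onset /bs/ (1→2 rises), coda /∅/ ok → licit
lwa.pu — σ1 onset /lw/ (4→5 rises), coda /∅/ ok; σ2 onset /p/, coda /∅/ ok → licit
mem.la — σ1 onset /m/, coda /m/ ok; σ2 onset /l/, coda /∅/ ok → licit
vi.me — σ1 onset /v/, coda /∅/ ok; σ2 onset /m/, coda /∅/ ok → licit
nju.ev — σ1 onset /nj/ (3→5 rises), coda /∅/ ok; σ2 onset /∅/, coda /v/ ok → licit
Licit: bse, lwa.pu, mem.la, vi.me, nju.ev → 5.

5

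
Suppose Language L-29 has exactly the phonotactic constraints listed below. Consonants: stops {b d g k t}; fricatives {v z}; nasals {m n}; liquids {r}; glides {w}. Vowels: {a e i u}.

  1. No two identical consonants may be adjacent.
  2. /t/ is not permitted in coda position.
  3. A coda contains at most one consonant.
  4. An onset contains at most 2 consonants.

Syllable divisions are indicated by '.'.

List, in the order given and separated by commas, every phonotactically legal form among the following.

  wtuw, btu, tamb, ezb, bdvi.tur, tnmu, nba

wtuw — σ1 onset /wt/ (2C), coda /w/ ok → phonotactically legal
btu — σ1 onset /bt/ (2C), coda /∅/ ok → phonotactically legal
tamb — violates constraint 3: syllable 1 coda /mb/ has 2 consonants (> 1) → phonotactically illegal
ezb — violates constraint 3: syllable 1 coda /zb/ has 2 consonants (> 1) → phonotactically illegal
bdvi.tur — violates constraint 4: syllable 1 onset /bdv/ has 3 consonants (> 2) → phonotactically illegal
tnmu — violates constraint 4: syllable 1 onset /tnm/ has 3 consonants (> 2) → phonotactically illegal
nba — σ1 onset /nb/ (2C), coda /∅/ ok → phonotactically legal

wtuw, btu, nba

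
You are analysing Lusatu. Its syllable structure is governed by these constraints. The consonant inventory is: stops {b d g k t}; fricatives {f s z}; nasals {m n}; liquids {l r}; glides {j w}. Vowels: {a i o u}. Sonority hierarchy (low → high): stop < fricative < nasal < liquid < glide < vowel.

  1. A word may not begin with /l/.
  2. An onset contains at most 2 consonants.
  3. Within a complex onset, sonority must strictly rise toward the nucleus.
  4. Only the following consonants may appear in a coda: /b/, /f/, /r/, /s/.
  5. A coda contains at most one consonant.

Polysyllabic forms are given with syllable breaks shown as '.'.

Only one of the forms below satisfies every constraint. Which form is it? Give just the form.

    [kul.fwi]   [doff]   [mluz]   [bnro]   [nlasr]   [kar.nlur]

[kul.fwi] — violates constraint 4: syllable 1 coda contains /l/, which is not a licensed coda consonant → phonotactically illegal
[doff] — violates constraint 5: syllable 1 coda /ff/ has 2 consonants (> 1) → phonotactically illegal
[mluz] — violates constraint 4: syllable 1 coda contains /z/, which is not a licensed coda consonant → phonotactically illegal
[bnro] — violates constraint 2: syllable 1 onset /bnr/ has 3 consonants (> 2) → phonotactically illegal
[nlasr] — violates constraint 5: syllable 1 coda /sr/ has 2 consonants (> 1) → phonotactically illegal
[kar.nlur] — σ1 onset /k/, coda /r/ ok; σ2 onset /nl/ (3→4 rises), coda /r/ ok → phonotactically legal

[kar.nlur]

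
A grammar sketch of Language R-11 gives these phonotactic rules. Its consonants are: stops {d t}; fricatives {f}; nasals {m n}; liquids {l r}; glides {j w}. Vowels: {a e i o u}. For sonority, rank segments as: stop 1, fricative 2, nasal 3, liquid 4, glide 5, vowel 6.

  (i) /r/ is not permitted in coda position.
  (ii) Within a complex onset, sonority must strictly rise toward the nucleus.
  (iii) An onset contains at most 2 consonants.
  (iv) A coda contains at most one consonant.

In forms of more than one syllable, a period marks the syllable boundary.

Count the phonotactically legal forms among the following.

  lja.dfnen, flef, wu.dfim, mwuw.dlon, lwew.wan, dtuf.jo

lja.dfnen — violates constraint (iii): syllable 2 onset /dfn/ has 3 consonants (> 2) → phonotactically illegal
flef — σ1 onset /fl/ (2→4 rises), coda /f/ ok → phonotactically legal
wu.dfim — σ1 onset /w/, coda /∅/ ok; σ2 onset /df/ (1→2 rises), coda /m/ ok → phonotactically legal
mwuw.dlon — σ1 onset /mw/ (3→5 rises), coda /w/ ok; σ2 onset /dl/ (1→4 rises), coda /n/ ok → phonotactically legal
lwew.wan — σ1 onset /lw/ (4→5 rises), coda /w/ ok; σ2 onset /w/, coda /n/ ok → phonotactically legal
dtuf.jo — violates constraint (ii): syllable 1 onset /dt/: /d/ (stop, 1) → /t/ (stop, 1) does not rise → phonotactically illegal
Phonotactically legal: flef, wu.dfim, mwuw.dlon, lwew.wan → 4.

4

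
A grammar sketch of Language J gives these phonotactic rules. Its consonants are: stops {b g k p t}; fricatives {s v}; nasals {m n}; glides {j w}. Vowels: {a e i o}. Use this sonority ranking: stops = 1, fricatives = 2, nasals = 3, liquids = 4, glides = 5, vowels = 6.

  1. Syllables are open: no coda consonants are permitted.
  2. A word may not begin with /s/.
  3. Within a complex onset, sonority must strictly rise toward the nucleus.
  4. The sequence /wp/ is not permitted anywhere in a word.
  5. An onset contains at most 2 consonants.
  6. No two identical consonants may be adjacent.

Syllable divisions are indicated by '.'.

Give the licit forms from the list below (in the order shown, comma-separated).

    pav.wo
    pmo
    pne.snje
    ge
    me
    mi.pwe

pav.wo — violates constraint 1: syllable 1 coda /v/ has 1 consonant (> 0) → illicit
pmo — σ1 onset /pm/ (1→3 rises), coda /∅/ ok → licit
pne.snje — violates constraint 5: syllable 2 onset /snj/ has 3 consonants (> 2) → illicit
ge — σ1 onset /g/, coda /∅/ ok → licit
me — σ1 onset /m/, coda /∅/ ok → licit
mi.pwe — σ1 onset /m/, coda /∅/ ok; σ2 onset /pw/ (1→5 rises), coda /∅/ ok → licit

pmo, ge, me, mi.pwe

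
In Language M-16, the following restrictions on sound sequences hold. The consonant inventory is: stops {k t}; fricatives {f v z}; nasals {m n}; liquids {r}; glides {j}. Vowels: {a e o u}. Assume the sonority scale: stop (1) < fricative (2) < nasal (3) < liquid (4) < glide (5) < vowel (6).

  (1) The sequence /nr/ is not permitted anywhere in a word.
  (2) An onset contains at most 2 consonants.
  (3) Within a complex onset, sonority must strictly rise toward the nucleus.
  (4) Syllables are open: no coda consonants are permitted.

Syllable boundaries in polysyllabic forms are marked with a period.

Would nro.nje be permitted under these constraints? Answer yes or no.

no

nro.nje — violates constraint 1: contains banned sequence /nr/ → not permitted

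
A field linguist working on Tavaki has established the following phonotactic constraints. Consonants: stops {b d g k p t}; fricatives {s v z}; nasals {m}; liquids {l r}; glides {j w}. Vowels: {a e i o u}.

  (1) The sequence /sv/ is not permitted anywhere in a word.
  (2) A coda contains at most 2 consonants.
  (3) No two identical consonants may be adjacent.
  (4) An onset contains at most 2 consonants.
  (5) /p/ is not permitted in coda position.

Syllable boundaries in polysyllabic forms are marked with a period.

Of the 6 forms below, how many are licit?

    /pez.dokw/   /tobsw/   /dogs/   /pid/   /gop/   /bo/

/pez.dokw/ — σ1 onset /p/, coda /z/ ok; σ2 onset /d/, coda /kw/ (2C) ok → licit
/tobsw/ — violates constraint 2: syllable 1 coda /bsw/ has 3 consonants (> 2) → illicit
/dogs/ — σ1 onset /d/, coda /gs/ (2C) ok → licit
/pid/ — σ1 onset /p/, coda /d/ ok → licit
/gop/ — violates constraint 5: syllable 1 coda contains /p/ → illicit
/bo/ — σ1 onset /b/, coda /∅/ ok → licit
Licit: /pez.dokw/, /dogs/, /pid/, /bo/ → 4.

4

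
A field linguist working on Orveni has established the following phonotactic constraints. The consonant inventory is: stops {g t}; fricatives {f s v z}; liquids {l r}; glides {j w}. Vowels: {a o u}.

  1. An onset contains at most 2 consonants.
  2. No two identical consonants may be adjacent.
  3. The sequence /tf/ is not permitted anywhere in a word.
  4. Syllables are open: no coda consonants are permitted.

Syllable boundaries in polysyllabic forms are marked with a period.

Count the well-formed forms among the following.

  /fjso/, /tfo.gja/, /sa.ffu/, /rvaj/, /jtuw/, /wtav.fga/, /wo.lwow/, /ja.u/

/fjso/ — violates constraint 1: syllable 1 onset /fjs/ has 3 consonants (> 2) → ill-formed
/tfo.gja/ — violates constraint 3: contains banned sequence /tf/ → ill-formed
/sa.ffu/ — violates constraint 2: adjacent identical consonants /ff/ → ill-formed
/rvaj/ — violates constraint 4: syllable 1 coda /j/ has 1 consonant (> 0) → ill-formed
/jtuw/ — violates constraint 4: syllable 1 coda /w/ has 1 consonant (> 0) → ill-formed
/wtav.fga/ — violates constraint 4: syllable 1 coda /v/ has 1 consonant (> 0) → ill-formed
/wo.lwow/ — violates constraint 4: syllable 2 coda /w/ has 1 consonant (> 0) → ill-formed
/ja.u/ — σ1 onset /j/, coda /∅/ ok; σ2 onset /∅/, coda /∅/ ok → well-formed
Well-formed: /ja.u/ → 1.

1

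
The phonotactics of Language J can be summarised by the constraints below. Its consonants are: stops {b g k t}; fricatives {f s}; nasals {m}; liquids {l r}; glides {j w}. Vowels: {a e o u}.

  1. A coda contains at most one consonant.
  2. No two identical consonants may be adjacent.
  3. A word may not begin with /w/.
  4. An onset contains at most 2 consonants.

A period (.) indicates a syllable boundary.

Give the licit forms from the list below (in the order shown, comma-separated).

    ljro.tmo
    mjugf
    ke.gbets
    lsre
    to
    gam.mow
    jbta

to

ljro.tmo — violates constraint 4: syllable 1 onset /ljr/ has 3 consonants (> 2) → illicit
mjugf — violates constraint 1: syllable 1 coda /gf/ has 2 consonants (> 1) → illicit
ke.gbets — violates constraint 1: syllable 2 coda /ts/ has 2 consonants (> 1) → illicit
lsre — violates constraint 4: syllable 1 onset /lsr/ has 3 consonants (> 2) → illicit
to — σ1 onset /t/, coda /∅/ ok → licit
gam.mow — violates constraint 2: adjacent identical consonants /mm/ → illicit
jbta — violates constraint 4: syllable 1 onset /jbt/ has 3 consonants (> 2) → illicit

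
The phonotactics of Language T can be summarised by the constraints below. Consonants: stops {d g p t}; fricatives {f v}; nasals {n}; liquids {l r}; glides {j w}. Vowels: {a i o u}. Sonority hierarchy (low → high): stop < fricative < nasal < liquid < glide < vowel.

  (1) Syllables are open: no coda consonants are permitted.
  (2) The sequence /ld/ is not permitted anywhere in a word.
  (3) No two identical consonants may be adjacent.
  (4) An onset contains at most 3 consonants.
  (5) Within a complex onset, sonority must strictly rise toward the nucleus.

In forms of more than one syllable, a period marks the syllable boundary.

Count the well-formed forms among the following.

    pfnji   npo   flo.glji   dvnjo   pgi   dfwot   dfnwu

pfnji — violates constraint 4: syllable 1 onset /pfnj/ has 4 consonants (> 3) → ill-formed
npo — violates constraint 5: syllable 1 onset /np/: /n/ (nasal, 3) → /p/ (stop, 1) does not rise → ill-formed
flo.glji — σ1 onset /fl/ (2→4 rises), coda /∅/ ok; σ2 onset /glj/ (1→4→5 rises), coda /∅/ ok → well-formed
dvnjo — violates constraint 4: syllable 1 onset /dvnj/ has 4 consonants (> 3) → ill-formed
pgi — violates constraint 5: syllable 1 onset /pg/: /p/ (stop, 1) → /g/ (stop, 1) does not rise → ill-formed
dfwot — violates constraint 1: syllable 1 coda /t/ has 1 consonant (> 0) → ill-formed
dfnwu — violates constraint 4: syllable 1 onset /dfnw/ has 4 consonants (> 3) → ill-formed
Well-formed: flo.glji → 1.

1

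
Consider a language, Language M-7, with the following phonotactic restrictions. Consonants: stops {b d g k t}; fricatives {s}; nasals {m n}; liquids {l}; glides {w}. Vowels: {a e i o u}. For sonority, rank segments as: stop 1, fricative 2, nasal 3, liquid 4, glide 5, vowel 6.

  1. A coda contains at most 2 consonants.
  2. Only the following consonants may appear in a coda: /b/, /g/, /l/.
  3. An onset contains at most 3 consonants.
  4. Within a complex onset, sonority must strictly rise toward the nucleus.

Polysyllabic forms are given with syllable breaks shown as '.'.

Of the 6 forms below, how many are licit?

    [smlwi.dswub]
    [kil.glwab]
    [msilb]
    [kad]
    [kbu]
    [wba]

[smlwi.dswub] — violates constraint 3: syllable 1 onset /smlw/ has 4 consonants (> 3) → illicit
[kil.glwab] — σ1 onset /k/, coda /l/ ok; σ2 onset /glw/ (1→4→5 rises), coda /b/ ok → licit
[msilb] — violates constraint 4: syllable 1 onset /ms/: /m/ (nasal, 3) → /s/ (fricative, 2) does not rise → illicit
[kad] — violates constraint 2: syllable 1 coda contains /d/, which is not a licensed coda consonant → illicit
[kbu] — violates constraint 4: syllable 1 onset /kb/: /k/ (stop, 1) → /b/ (stop, 1) does not rise → illicit
[wba] — violates constraint 4: syllable 1 onset /wb/: /w/ (glide, 5) → /b/ (stop, 1) does not rise → illicit
Licit: [kil.glwab] → 1.

1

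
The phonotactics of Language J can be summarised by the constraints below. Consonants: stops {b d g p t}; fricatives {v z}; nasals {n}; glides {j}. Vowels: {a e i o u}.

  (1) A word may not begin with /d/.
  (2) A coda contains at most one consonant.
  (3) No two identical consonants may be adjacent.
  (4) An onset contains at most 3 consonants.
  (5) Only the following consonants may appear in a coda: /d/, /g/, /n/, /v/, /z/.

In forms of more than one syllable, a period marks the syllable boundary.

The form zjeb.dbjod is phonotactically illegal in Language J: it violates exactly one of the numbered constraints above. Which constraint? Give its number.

zjeb.dbjod: syllable 1 coda contains /b/, which is not a licensed coda consonant.
This is a violation of constraint 5: "Only the following consonants may appear in a coda: /d/, /g/, /n/, /v/, /z/."
The remaining constraints (1, 2, 3, 4) are satisfied.

5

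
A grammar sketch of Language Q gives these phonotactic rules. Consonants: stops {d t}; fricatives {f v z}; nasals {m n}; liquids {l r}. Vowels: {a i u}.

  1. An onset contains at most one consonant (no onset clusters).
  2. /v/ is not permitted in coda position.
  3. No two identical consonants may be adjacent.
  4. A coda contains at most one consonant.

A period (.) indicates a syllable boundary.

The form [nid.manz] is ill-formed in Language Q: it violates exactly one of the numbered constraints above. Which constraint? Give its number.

4

[nid.manz]: syllable 2 coda /nz/ has 2 consonants (> 1).
This is a violation of constraint 4: "A coda contains at most one consonant."
The remaining constraints (1, 2, 3) are satisfied.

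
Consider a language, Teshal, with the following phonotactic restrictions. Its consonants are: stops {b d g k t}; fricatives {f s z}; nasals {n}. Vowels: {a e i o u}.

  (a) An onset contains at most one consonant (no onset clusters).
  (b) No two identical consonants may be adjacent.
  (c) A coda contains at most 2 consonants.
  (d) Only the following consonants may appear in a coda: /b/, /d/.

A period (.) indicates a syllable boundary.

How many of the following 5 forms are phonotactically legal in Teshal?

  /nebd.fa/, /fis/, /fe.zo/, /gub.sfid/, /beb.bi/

2

/nebd.fa/ — σ1 onset /n/, coda /bd/ (2C) ok; σ2 onset /f/, coda /∅/ ok → phonotactically legal
/fis/ — violates constraint (d): syllable 1 coda contains /s/, which is not a licensed coda consonant → phonotactically illegal
/fe.zo/ — σ1 onset /f/, coda /∅/ ok; σ2 onset /z/, coda /∅/ ok → phonotactically legal
/gub.sfid/ — violates constraint (a): syllable 2 onset /sf/ has 2 consonants (> 1) → phonotactically illegal
/beb.bi/ — violates constraint (b): adjacent identical consonants /bb/ → phonotactically illegal
Phonotactically legal: /nebd.fa/, /fe.zo/ → 2.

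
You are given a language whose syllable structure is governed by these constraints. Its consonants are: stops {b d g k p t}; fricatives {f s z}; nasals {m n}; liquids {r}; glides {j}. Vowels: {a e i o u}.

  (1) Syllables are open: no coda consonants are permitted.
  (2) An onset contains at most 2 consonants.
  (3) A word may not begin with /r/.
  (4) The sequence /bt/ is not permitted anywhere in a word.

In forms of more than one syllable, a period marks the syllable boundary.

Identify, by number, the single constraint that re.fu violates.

3

re.fu: word begins with /r/.
This is a violation of constraint 3: "A word may not begin with /r/."
The remaining constraints (1, 2, 4) are satisfied.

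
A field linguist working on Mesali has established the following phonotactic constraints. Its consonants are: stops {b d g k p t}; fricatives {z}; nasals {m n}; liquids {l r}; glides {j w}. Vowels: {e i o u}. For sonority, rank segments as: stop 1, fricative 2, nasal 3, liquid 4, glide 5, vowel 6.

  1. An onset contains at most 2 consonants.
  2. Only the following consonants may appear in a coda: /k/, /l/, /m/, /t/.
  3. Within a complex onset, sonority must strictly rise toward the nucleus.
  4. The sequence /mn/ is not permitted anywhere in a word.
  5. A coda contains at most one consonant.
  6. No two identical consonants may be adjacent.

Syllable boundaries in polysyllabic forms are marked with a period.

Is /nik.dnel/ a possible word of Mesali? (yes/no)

yes

/nik.dnel/ — σ1 onset /n/, coda /k/ ok; σ2 onset /dn/ (1→3 rises), coda /l/ ok → licit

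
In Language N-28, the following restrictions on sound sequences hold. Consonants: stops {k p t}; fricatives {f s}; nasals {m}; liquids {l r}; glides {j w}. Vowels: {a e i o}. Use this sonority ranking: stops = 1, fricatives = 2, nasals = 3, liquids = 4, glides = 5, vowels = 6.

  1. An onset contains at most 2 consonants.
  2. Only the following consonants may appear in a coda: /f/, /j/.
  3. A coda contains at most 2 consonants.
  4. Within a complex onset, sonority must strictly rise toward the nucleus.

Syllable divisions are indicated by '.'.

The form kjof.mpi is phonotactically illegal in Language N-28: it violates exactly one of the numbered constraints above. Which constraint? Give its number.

4

kjof.mpi: syllable 2 onset /mp/: /m/ (nasal, 3) → /p/ (stop, 1) does not rise.
This is a violation of constraint 4: "Within a complex onset, sonority must strictly rise toward the nucleus."
The remaining constraints (1, 2, 3) are satisfied.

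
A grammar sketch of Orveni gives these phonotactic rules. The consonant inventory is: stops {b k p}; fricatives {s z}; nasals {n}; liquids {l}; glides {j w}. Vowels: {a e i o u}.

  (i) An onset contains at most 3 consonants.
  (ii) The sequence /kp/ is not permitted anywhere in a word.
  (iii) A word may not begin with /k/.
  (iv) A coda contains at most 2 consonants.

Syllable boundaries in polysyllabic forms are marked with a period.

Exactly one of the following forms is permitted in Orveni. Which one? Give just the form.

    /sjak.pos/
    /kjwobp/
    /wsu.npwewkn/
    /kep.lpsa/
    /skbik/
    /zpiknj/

/skbik/

/sjak.pos/ — violates constraint (ii): contains banned sequence /kp/ → not permitted
/kjwobp/ — violates constraint (iii): word begins with /k/ → not permitted
/wsu.npwewkn/ — violates constraint (iv): syllable 2 coda /wkn/ has 3 consonants (> 2) → not permitted
/kep.lpsa/ — violates constraint (iii): word begins with /k/ → not permitted
/skbik/ — σ1 onset /skb/ (3C), coda /k/ ok → permitted
/zpiknj/ — violates constraint (iv): syllable 1 coda /knj/ has 3 consonants (> 2) → not permitted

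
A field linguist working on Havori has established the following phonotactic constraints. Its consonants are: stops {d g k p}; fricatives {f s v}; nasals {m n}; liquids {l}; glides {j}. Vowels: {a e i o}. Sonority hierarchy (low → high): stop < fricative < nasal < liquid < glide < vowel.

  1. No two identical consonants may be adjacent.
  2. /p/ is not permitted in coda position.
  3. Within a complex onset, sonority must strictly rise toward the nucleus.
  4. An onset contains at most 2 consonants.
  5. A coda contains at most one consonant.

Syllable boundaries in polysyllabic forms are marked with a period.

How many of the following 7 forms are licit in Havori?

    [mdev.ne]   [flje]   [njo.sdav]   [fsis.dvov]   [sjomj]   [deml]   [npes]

[mdev.ne] — violates constraint 3: syllable 1 onset /md/: /m/ (nasal, 3) → /d/ (stop, 1) does not rise → illicit
[flje] — violates constraint 4: syllable 1 onset /flj/ has 3 consonants (> 2) → illicit
[njo.sdav] — violates constraint 3: syllable 2 onset /sd/: /s/ (fricative, 2) → /d/ (stop, 1) does not rise → illicit
[fsis.dvov] — violates constraint 3: syllable 1 onset /fs/: /f/ (fricative, 2) → /s/ (fricative, 2) does not rise → illicit
[sjomj] — violates constraint 5: syllable 1 coda /mj/ has 2 consonants (> 1) → illicit
[deml] — violates constraint 5: syllable 1 coda /ml/ has 2 consonants (> 1) → illicit
[npes] — violates constraint 3: syllable 1 onset /np/: /n/ (nasal, 3) → /p/ (stop, 1) does not rise → illicit
No form is licit → 0.

0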